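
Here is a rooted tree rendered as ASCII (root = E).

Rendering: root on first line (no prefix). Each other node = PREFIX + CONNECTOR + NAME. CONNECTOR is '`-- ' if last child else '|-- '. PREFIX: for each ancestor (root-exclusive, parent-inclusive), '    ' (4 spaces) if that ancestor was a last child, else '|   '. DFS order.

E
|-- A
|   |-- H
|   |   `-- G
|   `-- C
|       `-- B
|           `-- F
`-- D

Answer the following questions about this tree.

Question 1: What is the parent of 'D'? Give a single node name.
Answer: E

Derivation:
Scan adjacency: D appears as child of E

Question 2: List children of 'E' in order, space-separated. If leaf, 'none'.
Answer: A D

Derivation:
Node E's children (from adjacency): A, D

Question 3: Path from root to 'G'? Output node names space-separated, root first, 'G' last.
Answer: E A H G

Derivation:
Walk down from root: E -> A -> H -> G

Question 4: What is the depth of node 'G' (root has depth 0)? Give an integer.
Answer: 3

Derivation:
Path from root to G: E -> A -> H -> G
Depth = number of edges = 3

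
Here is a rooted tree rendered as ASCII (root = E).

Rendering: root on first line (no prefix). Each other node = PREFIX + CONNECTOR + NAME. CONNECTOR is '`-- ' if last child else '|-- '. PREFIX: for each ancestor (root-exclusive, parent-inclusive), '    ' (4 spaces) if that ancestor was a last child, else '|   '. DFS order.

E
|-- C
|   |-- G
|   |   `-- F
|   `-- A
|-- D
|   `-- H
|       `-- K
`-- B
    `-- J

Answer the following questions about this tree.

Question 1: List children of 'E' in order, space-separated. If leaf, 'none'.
Node E's children (from adjacency): C, D, B

Answer: C D B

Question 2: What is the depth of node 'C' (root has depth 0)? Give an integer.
Answer: 1

Derivation:
Path from root to C: E -> C
Depth = number of edges = 1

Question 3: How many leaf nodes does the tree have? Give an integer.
Leaves (nodes with no children): A, F, J, K

Answer: 4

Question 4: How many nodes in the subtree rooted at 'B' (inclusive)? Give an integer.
Answer: 2

Derivation:
Subtree rooted at B contains: B, J
Count = 2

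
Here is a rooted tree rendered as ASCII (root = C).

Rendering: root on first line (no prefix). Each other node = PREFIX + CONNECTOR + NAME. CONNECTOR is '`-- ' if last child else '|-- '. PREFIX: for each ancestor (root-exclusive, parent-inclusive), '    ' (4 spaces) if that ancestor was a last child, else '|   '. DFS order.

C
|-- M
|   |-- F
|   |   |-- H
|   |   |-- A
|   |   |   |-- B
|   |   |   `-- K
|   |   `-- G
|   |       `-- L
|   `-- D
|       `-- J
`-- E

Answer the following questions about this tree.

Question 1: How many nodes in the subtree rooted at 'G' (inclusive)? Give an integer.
Subtree rooted at G contains: G, L
Count = 2

Answer: 2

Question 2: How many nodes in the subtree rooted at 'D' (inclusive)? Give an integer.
Subtree rooted at D contains: D, J
Count = 2

Answer: 2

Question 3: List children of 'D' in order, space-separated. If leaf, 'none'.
Node D's children (from adjacency): J

Answer: J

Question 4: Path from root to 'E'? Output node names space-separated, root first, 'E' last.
Answer: C E

Derivation:
Walk down from root: C -> E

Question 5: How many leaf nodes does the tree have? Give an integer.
Answer: 6

Derivation:
Leaves (nodes with no children): B, E, H, J, K, L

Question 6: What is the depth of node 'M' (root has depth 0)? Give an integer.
Answer: 1

Derivation:
Path from root to M: C -> M
Depth = number of edges = 1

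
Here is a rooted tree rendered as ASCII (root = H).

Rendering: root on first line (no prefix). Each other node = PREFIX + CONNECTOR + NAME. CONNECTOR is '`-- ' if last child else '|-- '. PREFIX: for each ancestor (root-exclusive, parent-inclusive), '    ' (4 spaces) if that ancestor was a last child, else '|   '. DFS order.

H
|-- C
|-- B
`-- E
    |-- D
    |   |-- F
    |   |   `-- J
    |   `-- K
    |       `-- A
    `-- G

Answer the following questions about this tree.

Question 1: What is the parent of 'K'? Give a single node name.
Answer: D

Derivation:
Scan adjacency: K appears as child of D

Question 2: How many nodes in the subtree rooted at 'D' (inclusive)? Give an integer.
Answer: 5

Derivation:
Subtree rooted at D contains: A, D, F, J, K
Count = 5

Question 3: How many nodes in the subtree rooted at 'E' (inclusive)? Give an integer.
Answer: 7

Derivation:
Subtree rooted at E contains: A, D, E, F, G, J, K
Count = 7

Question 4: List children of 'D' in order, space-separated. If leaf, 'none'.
Node D's children (from adjacency): F, K

Answer: F K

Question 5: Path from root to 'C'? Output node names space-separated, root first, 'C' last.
Answer: H C

Derivation:
Walk down from root: H -> C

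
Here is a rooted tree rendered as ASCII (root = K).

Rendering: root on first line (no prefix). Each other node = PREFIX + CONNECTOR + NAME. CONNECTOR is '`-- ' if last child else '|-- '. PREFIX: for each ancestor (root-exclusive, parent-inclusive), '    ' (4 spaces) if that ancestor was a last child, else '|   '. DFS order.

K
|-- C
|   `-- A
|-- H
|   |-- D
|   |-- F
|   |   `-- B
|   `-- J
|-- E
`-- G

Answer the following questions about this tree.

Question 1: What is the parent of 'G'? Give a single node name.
Answer: K

Derivation:
Scan adjacency: G appears as child of K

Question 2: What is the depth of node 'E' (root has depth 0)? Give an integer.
Path from root to E: K -> E
Depth = number of edges = 1

Answer: 1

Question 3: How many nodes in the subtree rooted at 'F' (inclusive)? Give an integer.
Subtree rooted at F contains: B, F
Count = 2

Answer: 2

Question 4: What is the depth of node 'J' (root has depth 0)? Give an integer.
Path from root to J: K -> H -> J
Depth = number of edges = 2

Answer: 2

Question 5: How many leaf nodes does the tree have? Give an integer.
Answer: 6

Derivation:
Leaves (nodes with no children): A, B, D, E, G, J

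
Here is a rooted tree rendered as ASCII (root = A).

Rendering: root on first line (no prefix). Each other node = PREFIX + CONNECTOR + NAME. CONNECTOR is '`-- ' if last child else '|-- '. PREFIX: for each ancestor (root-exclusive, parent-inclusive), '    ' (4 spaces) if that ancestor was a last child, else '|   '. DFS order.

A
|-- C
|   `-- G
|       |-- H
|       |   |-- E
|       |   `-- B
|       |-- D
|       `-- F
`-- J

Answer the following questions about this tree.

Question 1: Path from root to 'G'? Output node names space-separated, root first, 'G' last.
Answer: A C G

Derivation:
Walk down from root: A -> C -> G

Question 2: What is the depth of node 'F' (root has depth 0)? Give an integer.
Answer: 3

Derivation:
Path from root to F: A -> C -> G -> F
Depth = number of edges = 3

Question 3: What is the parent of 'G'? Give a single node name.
Scan adjacency: G appears as child of C

Answer: C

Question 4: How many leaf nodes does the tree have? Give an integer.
Leaves (nodes with no children): B, D, E, F, J

Answer: 5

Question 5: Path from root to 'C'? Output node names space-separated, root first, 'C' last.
Answer: A C

Derivation:
Walk down from root: A -> C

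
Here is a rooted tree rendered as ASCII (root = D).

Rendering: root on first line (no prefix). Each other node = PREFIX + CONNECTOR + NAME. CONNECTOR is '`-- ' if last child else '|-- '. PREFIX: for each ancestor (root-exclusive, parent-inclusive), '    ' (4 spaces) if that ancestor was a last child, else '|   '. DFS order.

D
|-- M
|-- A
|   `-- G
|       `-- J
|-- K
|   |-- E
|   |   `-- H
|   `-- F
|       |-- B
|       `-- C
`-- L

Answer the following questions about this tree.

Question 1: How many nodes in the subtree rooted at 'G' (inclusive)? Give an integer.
Subtree rooted at G contains: G, J
Count = 2

Answer: 2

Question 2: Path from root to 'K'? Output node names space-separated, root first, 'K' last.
Answer: D K

Derivation:
Walk down from root: D -> K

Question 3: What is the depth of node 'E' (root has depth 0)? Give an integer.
Answer: 2

Derivation:
Path from root to E: D -> K -> E
Depth = number of edges = 2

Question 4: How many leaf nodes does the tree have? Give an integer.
Leaves (nodes with no children): B, C, H, J, L, M

Answer: 6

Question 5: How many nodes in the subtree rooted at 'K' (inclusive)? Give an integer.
Subtree rooted at K contains: B, C, E, F, H, K
Count = 6

Answer: 6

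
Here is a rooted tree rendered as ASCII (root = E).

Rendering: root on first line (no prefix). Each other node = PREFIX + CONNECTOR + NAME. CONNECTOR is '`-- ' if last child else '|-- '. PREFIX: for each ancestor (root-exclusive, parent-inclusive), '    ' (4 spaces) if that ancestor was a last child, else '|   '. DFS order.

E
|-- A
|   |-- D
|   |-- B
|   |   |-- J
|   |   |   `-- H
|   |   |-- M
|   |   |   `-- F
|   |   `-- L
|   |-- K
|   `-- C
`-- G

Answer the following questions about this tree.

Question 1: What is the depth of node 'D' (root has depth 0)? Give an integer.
Answer: 2

Derivation:
Path from root to D: E -> A -> D
Depth = number of edges = 2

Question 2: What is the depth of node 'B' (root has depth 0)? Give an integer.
Path from root to B: E -> A -> B
Depth = number of edges = 2

Answer: 2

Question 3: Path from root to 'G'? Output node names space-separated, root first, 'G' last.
Walk down from root: E -> G

Answer: E G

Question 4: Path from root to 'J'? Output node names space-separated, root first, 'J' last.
Walk down from root: E -> A -> B -> J

Answer: E A B J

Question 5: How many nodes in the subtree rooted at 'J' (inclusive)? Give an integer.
Answer: 2

Derivation:
Subtree rooted at J contains: H, J
Count = 2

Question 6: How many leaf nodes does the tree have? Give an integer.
Leaves (nodes with no children): C, D, F, G, H, K, L

Answer: 7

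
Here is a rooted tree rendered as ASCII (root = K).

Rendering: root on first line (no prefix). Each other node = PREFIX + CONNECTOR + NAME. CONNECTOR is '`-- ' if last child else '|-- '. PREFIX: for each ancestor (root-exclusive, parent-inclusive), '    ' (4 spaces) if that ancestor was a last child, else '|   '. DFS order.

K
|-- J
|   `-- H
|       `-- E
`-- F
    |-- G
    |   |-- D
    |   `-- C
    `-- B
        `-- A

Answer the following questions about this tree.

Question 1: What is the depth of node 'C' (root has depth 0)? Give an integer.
Path from root to C: K -> F -> G -> C
Depth = number of edges = 3

Answer: 3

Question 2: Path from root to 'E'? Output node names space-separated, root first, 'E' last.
Walk down from root: K -> J -> H -> E

Answer: K J H E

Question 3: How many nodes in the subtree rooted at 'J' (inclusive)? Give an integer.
Answer: 3

Derivation:
Subtree rooted at J contains: E, H, J
Count = 3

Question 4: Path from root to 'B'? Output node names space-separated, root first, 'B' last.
Answer: K F B

Derivation:
Walk down from root: K -> F -> B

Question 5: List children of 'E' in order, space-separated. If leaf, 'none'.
Answer: none

Derivation:
Node E's children (from adjacency): (leaf)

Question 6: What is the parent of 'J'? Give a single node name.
Answer: K

Derivation:
Scan adjacency: J appears as child of K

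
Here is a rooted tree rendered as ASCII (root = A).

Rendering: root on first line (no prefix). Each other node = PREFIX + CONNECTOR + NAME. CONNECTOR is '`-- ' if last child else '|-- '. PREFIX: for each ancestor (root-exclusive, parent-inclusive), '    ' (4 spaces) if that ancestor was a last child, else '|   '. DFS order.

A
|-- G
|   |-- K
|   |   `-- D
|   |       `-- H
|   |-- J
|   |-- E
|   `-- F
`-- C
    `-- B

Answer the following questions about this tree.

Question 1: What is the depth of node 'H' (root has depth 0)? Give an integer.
Path from root to H: A -> G -> K -> D -> H
Depth = number of edges = 4

Answer: 4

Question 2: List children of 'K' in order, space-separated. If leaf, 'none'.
Node K's children (from adjacency): D

Answer: D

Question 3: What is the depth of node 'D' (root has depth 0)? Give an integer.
Answer: 3

Derivation:
Path from root to D: A -> G -> K -> D
Depth = number of edges = 3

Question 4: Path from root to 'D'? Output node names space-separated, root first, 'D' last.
Walk down from root: A -> G -> K -> D

Answer: A G K D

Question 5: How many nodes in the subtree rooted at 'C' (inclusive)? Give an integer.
Subtree rooted at C contains: B, C
Count = 2

Answer: 2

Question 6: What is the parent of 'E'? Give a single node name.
Answer: G

Derivation:
Scan adjacency: E appears as child of G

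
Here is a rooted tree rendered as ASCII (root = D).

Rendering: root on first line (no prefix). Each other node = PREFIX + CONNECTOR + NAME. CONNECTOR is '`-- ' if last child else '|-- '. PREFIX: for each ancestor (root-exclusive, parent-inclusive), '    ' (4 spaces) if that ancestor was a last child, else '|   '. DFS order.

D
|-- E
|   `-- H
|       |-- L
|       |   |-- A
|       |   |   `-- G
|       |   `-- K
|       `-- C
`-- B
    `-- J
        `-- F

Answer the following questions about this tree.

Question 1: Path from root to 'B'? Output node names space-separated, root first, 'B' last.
Answer: D B

Derivation:
Walk down from root: D -> B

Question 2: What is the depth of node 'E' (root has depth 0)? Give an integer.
Path from root to E: D -> E
Depth = number of edges = 1

Answer: 1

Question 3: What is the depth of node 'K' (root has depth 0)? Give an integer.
Path from root to K: D -> E -> H -> L -> K
Depth = number of edges = 4

Answer: 4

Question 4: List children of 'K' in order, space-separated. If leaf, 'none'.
Answer: none

Derivation:
Node K's children (from adjacency): (leaf)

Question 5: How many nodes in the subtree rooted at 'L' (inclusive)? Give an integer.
Subtree rooted at L contains: A, G, K, L
Count = 4

Answer: 4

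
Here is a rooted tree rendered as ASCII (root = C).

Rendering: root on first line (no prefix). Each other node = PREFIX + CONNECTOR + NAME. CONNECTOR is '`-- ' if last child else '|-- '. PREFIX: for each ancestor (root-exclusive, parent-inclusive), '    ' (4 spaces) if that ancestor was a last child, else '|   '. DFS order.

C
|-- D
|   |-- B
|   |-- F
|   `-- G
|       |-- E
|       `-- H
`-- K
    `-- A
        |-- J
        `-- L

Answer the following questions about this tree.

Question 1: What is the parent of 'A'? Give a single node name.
Scan adjacency: A appears as child of K

Answer: K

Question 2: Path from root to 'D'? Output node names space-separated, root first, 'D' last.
Walk down from root: C -> D

Answer: C D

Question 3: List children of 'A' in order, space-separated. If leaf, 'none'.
Answer: J L

Derivation:
Node A's children (from adjacency): J, L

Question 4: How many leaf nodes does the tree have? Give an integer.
Leaves (nodes with no children): B, E, F, H, J, L

Answer: 6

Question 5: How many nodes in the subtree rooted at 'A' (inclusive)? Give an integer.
Answer: 3

Derivation:
Subtree rooted at A contains: A, J, L
Count = 3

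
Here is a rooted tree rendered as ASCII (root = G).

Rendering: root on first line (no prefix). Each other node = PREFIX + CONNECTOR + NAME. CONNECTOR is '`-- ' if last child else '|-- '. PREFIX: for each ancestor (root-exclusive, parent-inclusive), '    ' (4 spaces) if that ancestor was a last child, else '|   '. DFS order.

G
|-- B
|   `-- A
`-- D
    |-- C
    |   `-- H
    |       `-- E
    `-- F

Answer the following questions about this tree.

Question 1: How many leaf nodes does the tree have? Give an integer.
Answer: 3

Derivation:
Leaves (nodes with no children): A, E, F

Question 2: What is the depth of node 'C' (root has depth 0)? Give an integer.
Path from root to C: G -> D -> C
Depth = number of edges = 2

Answer: 2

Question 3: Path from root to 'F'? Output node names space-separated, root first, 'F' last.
Walk down from root: G -> D -> F

Answer: G D F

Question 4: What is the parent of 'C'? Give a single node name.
Answer: D

Derivation:
Scan adjacency: C appears as child of D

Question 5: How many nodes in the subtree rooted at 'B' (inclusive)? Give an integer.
Subtree rooted at B contains: A, B
Count = 2

Answer: 2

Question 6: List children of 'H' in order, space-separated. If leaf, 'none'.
Node H's children (from adjacency): E

Answer: E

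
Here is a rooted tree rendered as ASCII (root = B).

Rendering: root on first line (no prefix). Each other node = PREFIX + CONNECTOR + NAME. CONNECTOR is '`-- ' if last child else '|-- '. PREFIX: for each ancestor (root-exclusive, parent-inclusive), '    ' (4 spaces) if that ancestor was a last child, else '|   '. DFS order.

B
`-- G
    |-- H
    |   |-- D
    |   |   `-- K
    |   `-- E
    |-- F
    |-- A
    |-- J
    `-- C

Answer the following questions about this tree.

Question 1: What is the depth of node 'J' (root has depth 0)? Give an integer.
Path from root to J: B -> G -> J
Depth = number of edges = 2

Answer: 2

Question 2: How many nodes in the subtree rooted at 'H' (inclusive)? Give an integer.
Subtree rooted at H contains: D, E, H, K
Count = 4

Answer: 4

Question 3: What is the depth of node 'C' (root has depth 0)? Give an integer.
Path from root to C: B -> G -> C
Depth = number of edges = 2

Answer: 2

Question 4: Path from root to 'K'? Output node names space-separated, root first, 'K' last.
Walk down from root: B -> G -> H -> D -> K

Answer: B G H D K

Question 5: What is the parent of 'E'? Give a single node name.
Scan adjacency: E appears as child of H

Answer: H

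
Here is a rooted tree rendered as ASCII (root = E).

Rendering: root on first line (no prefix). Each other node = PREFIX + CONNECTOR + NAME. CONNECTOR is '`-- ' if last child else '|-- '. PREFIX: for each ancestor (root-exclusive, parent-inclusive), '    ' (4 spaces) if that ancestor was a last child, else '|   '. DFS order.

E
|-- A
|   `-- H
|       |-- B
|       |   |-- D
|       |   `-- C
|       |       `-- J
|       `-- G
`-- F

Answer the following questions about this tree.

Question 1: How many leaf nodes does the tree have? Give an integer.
Answer: 4

Derivation:
Leaves (nodes with no children): D, F, G, J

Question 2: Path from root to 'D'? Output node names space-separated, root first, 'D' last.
Walk down from root: E -> A -> H -> B -> D

Answer: E A H B D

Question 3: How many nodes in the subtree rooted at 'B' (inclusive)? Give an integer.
Answer: 4

Derivation:
Subtree rooted at B contains: B, C, D, J
Count = 4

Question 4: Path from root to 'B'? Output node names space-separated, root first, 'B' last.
Answer: E A H B

Derivation:
Walk down from root: E -> A -> H -> B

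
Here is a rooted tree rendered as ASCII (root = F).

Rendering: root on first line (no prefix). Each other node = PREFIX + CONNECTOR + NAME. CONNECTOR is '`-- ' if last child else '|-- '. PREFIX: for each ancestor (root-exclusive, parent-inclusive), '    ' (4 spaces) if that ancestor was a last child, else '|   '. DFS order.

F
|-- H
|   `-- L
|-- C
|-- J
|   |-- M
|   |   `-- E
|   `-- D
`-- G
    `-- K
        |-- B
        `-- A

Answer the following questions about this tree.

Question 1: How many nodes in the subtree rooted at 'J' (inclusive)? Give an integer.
Answer: 4

Derivation:
Subtree rooted at J contains: D, E, J, M
Count = 4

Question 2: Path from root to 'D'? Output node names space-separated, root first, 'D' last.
Answer: F J D

Derivation:
Walk down from root: F -> J -> D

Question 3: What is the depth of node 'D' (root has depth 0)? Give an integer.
Answer: 2

Derivation:
Path from root to D: F -> J -> D
Depth = number of edges = 2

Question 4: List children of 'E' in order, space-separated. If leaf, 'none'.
Answer: none

Derivation:
Node E's children (from adjacency): (leaf)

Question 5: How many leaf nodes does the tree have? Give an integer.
Leaves (nodes with no children): A, B, C, D, E, L

Answer: 6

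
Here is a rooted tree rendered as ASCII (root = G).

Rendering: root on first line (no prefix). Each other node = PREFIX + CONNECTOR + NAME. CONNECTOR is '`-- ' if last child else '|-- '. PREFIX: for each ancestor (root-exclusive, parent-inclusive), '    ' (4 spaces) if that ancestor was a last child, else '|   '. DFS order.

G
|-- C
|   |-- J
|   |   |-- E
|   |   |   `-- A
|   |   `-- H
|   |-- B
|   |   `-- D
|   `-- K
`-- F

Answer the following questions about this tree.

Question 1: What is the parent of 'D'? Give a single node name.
Scan adjacency: D appears as child of B

Answer: B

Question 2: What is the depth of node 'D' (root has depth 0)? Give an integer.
Path from root to D: G -> C -> B -> D
Depth = number of edges = 3

Answer: 3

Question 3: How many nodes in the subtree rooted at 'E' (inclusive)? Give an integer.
Subtree rooted at E contains: A, E
Count = 2

Answer: 2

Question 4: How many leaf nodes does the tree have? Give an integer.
Leaves (nodes with no children): A, D, F, H, K

Answer: 5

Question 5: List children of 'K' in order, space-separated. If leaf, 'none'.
Node K's children (from adjacency): (leaf)

Answer: none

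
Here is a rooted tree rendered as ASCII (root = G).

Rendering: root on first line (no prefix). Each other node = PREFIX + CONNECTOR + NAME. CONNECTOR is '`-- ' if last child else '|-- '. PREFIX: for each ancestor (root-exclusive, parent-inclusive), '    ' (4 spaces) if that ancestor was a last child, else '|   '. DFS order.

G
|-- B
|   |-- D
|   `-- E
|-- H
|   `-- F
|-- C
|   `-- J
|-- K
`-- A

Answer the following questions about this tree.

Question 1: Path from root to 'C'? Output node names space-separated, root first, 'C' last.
Walk down from root: G -> C

Answer: G C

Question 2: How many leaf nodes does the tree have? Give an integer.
Leaves (nodes with no children): A, D, E, F, J, K

Answer: 6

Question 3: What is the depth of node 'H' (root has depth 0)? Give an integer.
Path from root to H: G -> H
Depth = number of edges = 1

Answer: 1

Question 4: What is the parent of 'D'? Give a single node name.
Scan adjacency: D appears as child of B

Answer: B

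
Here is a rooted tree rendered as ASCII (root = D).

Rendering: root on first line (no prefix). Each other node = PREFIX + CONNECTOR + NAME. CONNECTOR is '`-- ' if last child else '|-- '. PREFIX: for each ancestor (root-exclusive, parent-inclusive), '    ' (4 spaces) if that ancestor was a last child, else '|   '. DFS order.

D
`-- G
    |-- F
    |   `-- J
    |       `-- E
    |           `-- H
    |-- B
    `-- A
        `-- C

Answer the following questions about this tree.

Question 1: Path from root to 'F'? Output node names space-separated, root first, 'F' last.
Answer: D G F

Derivation:
Walk down from root: D -> G -> F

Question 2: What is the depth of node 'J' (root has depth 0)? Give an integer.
Answer: 3

Derivation:
Path from root to J: D -> G -> F -> J
Depth = number of edges = 3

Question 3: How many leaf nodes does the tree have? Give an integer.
Answer: 3

Derivation:
Leaves (nodes with no children): B, C, H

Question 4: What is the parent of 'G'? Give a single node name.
Scan adjacency: G appears as child of D

Answer: D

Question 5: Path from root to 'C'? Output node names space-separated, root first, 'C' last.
Walk down from root: D -> G -> A -> C

Answer: D G A C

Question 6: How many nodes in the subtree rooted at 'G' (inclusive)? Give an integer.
Answer: 8

Derivation:
Subtree rooted at G contains: A, B, C, E, F, G, H, J
Count = 8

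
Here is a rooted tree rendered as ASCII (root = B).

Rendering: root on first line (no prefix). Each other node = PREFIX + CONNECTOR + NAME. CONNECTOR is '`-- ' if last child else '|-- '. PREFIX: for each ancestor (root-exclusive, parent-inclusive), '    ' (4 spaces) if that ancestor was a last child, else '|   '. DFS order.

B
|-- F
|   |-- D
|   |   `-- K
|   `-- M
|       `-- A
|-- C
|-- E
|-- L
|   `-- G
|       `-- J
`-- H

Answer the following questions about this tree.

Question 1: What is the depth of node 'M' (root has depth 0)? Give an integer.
Answer: 2

Derivation:
Path from root to M: B -> F -> M
Depth = number of edges = 2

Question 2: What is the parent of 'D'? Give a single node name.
Answer: F

Derivation:
Scan adjacency: D appears as child of F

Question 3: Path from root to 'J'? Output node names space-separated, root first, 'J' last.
Walk down from root: B -> L -> G -> J

Answer: B L G J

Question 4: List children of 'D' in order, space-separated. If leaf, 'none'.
Answer: K

Derivation:
Node D's children (from adjacency): K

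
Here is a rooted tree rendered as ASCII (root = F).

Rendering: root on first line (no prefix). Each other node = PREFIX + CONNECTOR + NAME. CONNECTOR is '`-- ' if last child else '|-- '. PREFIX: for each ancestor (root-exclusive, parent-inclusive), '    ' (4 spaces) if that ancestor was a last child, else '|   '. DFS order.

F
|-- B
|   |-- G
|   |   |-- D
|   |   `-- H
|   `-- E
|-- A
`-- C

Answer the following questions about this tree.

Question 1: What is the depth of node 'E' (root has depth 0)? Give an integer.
Answer: 2

Derivation:
Path from root to E: F -> B -> E
Depth = number of edges = 2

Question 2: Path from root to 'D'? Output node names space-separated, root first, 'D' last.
Answer: F B G D

Derivation:
Walk down from root: F -> B -> G -> D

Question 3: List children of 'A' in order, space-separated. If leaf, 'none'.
Node A's children (from adjacency): (leaf)

Answer: none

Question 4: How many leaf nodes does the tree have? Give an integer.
Answer: 5

Derivation:
Leaves (nodes with no children): A, C, D, E, H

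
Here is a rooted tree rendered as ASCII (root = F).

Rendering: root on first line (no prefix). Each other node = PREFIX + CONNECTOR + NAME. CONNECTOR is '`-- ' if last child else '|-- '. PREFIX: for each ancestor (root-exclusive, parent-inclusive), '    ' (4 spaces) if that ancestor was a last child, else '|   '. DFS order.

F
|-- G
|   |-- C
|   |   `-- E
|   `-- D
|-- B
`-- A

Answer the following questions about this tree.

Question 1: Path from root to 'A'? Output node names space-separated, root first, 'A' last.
Answer: F A

Derivation:
Walk down from root: F -> A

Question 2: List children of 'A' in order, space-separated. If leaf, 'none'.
Node A's children (from adjacency): (leaf)

Answer: none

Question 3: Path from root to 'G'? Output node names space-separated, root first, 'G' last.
Answer: F G

Derivation:
Walk down from root: F -> G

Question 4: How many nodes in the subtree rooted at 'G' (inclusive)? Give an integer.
Answer: 4

Derivation:
Subtree rooted at G contains: C, D, E, G
Count = 4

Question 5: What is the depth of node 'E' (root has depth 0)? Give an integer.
Answer: 3

Derivation:
Path from root to E: F -> G -> C -> E
Depth = number of edges = 3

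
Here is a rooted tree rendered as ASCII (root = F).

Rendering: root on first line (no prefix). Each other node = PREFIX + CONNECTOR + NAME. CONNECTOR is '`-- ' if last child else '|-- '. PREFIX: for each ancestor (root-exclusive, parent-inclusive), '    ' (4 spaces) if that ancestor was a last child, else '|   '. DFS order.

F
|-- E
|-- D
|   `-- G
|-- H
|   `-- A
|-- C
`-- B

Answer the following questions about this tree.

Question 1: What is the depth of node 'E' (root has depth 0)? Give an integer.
Answer: 1

Derivation:
Path from root to E: F -> E
Depth = number of edges = 1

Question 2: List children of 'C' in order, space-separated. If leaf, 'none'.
Answer: none

Derivation:
Node C's children (from adjacency): (leaf)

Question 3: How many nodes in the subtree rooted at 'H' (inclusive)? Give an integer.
Answer: 2

Derivation:
Subtree rooted at H contains: A, H
Count = 2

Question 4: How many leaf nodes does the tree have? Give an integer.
Answer: 5

Derivation:
Leaves (nodes with no children): A, B, C, E, G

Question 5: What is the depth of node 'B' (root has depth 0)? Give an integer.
Path from root to B: F -> B
Depth = number of edges = 1

Answer: 1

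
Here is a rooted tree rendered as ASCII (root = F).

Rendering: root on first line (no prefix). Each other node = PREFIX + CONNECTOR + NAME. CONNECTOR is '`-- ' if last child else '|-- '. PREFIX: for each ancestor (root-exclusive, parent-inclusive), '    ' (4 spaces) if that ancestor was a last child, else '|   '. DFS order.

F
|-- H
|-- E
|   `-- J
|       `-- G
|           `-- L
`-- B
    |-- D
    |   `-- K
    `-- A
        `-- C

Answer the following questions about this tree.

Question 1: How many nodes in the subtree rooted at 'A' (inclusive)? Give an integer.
Answer: 2

Derivation:
Subtree rooted at A contains: A, C
Count = 2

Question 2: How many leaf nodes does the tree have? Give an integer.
Answer: 4

Derivation:
Leaves (nodes with no children): C, H, K, L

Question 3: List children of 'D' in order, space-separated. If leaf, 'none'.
Answer: K

Derivation:
Node D's children (from adjacency): K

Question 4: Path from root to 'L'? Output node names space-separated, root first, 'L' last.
Walk down from root: F -> E -> J -> G -> L

Answer: F E J G L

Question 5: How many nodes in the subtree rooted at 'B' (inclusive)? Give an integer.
Answer: 5

Derivation:
Subtree rooted at B contains: A, B, C, D, K
Count = 5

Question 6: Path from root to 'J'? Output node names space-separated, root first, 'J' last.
Walk down from root: F -> E -> J

Answer: F E J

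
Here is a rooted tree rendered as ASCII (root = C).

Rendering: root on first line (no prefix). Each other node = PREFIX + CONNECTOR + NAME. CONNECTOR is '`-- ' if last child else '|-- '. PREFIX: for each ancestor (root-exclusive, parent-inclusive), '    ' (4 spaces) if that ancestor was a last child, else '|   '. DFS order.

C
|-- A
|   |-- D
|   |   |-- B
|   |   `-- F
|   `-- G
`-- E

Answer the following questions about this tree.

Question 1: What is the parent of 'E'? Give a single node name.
Answer: C

Derivation:
Scan adjacency: E appears as child of C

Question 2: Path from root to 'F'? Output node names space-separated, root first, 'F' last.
Answer: C A D F

Derivation:
Walk down from root: C -> A -> D -> F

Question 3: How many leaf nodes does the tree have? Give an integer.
Leaves (nodes with no children): B, E, F, G

Answer: 4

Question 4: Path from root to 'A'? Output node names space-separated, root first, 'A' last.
Walk down from root: C -> A

Answer: C A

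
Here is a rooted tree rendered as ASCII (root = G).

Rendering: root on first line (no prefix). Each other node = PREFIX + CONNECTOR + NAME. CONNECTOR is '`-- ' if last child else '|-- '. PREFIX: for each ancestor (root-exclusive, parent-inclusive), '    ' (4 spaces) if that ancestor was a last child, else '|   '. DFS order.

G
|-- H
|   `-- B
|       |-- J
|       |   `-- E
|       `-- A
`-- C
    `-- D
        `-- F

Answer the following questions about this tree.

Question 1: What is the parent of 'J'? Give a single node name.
Scan adjacency: J appears as child of B

Answer: B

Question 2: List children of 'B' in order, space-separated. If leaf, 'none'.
Answer: J A

Derivation:
Node B's children (from adjacency): J, A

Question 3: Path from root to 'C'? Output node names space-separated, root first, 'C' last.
Walk down from root: G -> C

Answer: G C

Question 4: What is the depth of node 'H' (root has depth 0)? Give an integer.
Path from root to H: G -> H
Depth = number of edges = 1

Answer: 1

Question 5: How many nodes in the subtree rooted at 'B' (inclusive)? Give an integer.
Answer: 4

Derivation:
Subtree rooted at B contains: A, B, E, J
Count = 4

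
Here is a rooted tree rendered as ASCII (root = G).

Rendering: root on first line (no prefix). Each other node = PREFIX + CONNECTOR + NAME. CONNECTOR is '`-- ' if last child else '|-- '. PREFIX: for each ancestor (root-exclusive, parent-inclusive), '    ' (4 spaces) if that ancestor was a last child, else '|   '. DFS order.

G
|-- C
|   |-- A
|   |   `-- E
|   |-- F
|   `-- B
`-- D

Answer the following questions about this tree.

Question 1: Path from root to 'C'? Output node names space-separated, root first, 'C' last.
Walk down from root: G -> C

Answer: G C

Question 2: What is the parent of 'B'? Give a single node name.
Scan adjacency: B appears as child of C

Answer: C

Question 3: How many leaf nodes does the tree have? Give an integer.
Answer: 4

Derivation:
Leaves (nodes with no children): B, D, E, F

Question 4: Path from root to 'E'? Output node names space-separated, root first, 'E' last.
Walk down from root: G -> C -> A -> E

Answer: G C A E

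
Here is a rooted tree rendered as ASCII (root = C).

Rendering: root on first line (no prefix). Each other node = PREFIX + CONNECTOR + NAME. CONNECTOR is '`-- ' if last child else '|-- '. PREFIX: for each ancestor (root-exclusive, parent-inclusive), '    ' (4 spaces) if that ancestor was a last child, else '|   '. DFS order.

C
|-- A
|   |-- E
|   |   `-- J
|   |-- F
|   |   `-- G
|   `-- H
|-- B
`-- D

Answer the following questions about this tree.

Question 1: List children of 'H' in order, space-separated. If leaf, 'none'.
Node H's children (from adjacency): (leaf)

Answer: none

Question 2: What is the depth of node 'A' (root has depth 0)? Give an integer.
Path from root to A: C -> A
Depth = number of edges = 1

Answer: 1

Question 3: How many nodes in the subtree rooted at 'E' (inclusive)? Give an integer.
Answer: 2

Derivation:
Subtree rooted at E contains: E, J
Count = 2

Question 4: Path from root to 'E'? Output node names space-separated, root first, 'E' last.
Answer: C A E

Derivation:
Walk down from root: C -> A -> E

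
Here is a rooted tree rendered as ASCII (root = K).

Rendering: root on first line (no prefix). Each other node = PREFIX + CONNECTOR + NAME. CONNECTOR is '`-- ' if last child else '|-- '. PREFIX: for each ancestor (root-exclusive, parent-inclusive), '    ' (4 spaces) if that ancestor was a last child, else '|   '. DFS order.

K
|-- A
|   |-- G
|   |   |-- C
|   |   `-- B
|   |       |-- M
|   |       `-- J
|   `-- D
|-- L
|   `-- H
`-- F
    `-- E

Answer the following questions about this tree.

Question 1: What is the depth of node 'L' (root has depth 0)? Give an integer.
Answer: 1

Derivation:
Path from root to L: K -> L
Depth = number of edges = 1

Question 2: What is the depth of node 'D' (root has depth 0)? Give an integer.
Path from root to D: K -> A -> D
Depth = number of edges = 2

Answer: 2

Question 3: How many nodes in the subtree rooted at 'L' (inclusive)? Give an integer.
Answer: 2

Derivation:
Subtree rooted at L contains: H, L
Count = 2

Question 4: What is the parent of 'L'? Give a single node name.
Scan adjacency: L appears as child of K

Answer: K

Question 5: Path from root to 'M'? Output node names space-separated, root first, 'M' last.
Answer: K A G B M

Derivation:
Walk down from root: K -> A -> G -> B -> M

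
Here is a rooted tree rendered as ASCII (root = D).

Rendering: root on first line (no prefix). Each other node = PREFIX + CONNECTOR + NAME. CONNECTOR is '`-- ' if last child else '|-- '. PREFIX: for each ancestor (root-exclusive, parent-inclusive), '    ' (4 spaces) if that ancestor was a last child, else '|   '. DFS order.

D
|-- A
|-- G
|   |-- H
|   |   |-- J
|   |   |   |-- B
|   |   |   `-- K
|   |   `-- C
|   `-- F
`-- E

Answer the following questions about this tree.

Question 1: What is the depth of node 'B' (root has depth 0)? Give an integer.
Answer: 4

Derivation:
Path from root to B: D -> G -> H -> J -> B
Depth = number of edges = 4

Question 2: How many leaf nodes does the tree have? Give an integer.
Leaves (nodes with no children): A, B, C, E, F, K

Answer: 6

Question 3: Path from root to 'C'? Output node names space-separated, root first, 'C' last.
Walk down from root: D -> G -> H -> C

Answer: D G H C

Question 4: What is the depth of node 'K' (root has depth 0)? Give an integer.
Answer: 4

Derivation:
Path from root to K: D -> G -> H -> J -> K
Depth = number of edges = 4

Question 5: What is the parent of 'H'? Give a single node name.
Answer: G

Derivation:
Scan adjacency: H appears as child of G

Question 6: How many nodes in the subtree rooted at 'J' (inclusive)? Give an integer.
Subtree rooted at J contains: B, J, K
Count = 3

Answer: 3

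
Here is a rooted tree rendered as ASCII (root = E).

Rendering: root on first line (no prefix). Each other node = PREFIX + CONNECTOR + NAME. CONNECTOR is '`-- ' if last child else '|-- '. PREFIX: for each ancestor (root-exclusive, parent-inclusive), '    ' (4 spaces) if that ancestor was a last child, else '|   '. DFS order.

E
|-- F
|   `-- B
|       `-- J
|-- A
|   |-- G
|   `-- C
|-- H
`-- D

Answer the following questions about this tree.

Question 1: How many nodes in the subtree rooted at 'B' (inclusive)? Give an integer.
Answer: 2

Derivation:
Subtree rooted at B contains: B, J
Count = 2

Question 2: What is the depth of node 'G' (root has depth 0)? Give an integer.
Answer: 2

Derivation:
Path from root to G: E -> A -> G
Depth = number of edges = 2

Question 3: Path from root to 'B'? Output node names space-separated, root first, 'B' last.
Walk down from root: E -> F -> B

Answer: E F B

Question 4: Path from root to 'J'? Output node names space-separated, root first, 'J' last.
Walk down from root: E -> F -> B -> J

Answer: E F B J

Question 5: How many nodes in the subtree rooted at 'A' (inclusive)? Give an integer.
Subtree rooted at A contains: A, C, G
Count = 3

Answer: 3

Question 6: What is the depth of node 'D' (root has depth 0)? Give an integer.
Answer: 1

Derivation:
Path from root to D: E -> D
Depth = number of edges = 1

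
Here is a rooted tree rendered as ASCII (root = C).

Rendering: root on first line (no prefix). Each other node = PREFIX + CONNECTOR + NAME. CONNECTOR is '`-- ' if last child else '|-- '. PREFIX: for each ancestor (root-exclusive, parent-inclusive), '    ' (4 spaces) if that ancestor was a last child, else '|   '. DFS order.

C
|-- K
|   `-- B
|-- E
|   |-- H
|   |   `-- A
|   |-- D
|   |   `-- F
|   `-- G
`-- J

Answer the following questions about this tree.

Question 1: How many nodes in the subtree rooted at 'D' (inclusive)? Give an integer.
Answer: 2

Derivation:
Subtree rooted at D contains: D, F
Count = 2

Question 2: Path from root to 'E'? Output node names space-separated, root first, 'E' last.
Walk down from root: C -> E

Answer: C E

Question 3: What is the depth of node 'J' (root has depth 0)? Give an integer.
Answer: 1

Derivation:
Path from root to J: C -> J
Depth = number of edges = 1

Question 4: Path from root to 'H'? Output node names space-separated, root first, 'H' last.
Walk down from root: C -> E -> H

Answer: C E H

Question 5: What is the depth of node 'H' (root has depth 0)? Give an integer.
Path from root to H: C -> E -> H
Depth = number of edges = 2

Answer: 2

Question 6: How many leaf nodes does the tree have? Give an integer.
Leaves (nodes with no children): A, B, F, G, J

Answer: 5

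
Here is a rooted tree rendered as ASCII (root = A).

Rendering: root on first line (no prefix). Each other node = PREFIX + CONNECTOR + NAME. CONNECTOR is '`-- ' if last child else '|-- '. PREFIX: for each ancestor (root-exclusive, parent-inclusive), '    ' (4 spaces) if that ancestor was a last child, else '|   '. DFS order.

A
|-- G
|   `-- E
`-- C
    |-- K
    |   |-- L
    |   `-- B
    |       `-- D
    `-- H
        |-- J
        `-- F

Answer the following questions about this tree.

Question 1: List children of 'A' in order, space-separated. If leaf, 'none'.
Answer: G C

Derivation:
Node A's children (from adjacency): G, C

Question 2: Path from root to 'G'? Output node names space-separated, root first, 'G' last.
Walk down from root: A -> G

Answer: A G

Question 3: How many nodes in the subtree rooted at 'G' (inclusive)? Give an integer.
Subtree rooted at G contains: E, G
Count = 2

Answer: 2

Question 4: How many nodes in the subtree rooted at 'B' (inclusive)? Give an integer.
Subtree rooted at B contains: B, D
Count = 2

Answer: 2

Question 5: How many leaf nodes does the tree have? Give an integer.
Answer: 5

Derivation:
Leaves (nodes with no children): D, E, F, J, L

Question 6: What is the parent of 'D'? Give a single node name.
Scan adjacency: D appears as child of B

Answer: B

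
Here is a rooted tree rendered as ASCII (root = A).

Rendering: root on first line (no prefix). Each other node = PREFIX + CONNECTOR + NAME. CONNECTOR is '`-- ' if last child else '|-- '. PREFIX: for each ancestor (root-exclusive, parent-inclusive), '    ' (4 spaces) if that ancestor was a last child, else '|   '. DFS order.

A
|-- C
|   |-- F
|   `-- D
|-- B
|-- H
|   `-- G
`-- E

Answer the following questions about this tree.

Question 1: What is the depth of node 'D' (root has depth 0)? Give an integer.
Answer: 2

Derivation:
Path from root to D: A -> C -> D
Depth = number of edges = 2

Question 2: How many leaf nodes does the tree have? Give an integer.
Answer: 5

Derivation:
Leaves (nodes with no children): B, D, E, F, G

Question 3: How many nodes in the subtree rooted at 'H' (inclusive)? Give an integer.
Answer: 2

Derivation:
Subtree rooted at H contains: G, H
Count = 2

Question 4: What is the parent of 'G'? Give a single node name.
Answer: H

Derivation:
Scan adjacency: G appears as child of H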